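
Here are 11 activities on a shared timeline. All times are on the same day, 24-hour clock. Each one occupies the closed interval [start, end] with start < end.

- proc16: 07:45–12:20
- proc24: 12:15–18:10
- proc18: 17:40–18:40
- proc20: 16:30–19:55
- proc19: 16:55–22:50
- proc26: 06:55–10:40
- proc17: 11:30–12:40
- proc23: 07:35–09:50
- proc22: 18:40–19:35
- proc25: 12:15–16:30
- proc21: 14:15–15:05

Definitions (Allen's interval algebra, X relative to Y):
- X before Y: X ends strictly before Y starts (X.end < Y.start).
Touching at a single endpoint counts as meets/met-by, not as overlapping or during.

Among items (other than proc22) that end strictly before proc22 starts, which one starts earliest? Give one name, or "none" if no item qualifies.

proc26

Target proc22 = [18:40, 19:35].
proc16 [07:45, 12:20] → before → candidate.
proc17 [11:30, 12:40] → before → candidate.
proc18 [17:40, 18:40] → meets → excluded.
proc19 [16:55, 22:50] → contains → excluded.
proc20 [16:30, 19:55] → contains → excluded.
proc21 [14:15, 15:05] → before → candidate.
proc23 [07:35, 09:50] → before → candidate.
proc24 [12:15, 18:10] → before → candidate.
proc25 [12:15, 16:30] → before → candidate.
proc26 [06:55, 10:40] → before → candidate.
Among candidates, earliest start is 06:55 → proc26.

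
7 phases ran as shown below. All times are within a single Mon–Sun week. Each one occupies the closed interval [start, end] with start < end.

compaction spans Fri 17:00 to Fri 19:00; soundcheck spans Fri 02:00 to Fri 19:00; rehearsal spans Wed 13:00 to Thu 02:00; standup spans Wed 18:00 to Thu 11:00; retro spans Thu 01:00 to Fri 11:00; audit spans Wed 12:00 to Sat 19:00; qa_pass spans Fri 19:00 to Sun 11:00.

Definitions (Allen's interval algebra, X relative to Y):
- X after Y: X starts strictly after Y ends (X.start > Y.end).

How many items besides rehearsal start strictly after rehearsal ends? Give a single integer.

3

Target rehearsal = [Wed 13:00, Thu 02:00].
audit [Wed 12:00, Sat 19:00] → contains → no.
compaction [Fri 17:00, Fri 19:00] → after → counts.
qa_pass [Fri 19:00, Sun 11:00] → after → counts.
retro [Thu 01:00, Fri 11:00] → overlapped-by → no.
soundcheck [Fri 02:00, Fri 19:00] → after → counts.
standup [Wed 18:00, Thu 11:00] → overlapped-by → no.
Total: 3.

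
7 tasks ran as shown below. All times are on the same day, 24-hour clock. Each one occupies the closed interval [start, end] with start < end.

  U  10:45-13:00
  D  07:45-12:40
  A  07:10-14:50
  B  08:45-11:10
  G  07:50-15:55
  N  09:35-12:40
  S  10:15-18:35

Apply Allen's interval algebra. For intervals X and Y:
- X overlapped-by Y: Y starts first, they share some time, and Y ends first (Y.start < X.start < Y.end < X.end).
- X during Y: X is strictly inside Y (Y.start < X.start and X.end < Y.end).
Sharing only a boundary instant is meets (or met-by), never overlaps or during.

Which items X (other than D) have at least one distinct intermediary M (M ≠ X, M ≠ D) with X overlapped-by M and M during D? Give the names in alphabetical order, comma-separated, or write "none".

Target D = [07:45, 12:40].
Intermediaries M with M during D: B.
Via B — items with X overlapped-by B: N, S, U.
Union: N, S, U.

N, S, U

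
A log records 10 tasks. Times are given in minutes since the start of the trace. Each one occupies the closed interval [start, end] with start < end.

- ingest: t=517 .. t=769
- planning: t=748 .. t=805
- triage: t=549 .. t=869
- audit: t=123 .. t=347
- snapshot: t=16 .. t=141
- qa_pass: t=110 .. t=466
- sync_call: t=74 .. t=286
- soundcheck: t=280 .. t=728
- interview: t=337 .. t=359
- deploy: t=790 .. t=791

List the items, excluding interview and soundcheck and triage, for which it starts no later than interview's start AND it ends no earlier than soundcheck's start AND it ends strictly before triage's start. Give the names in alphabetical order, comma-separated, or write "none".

audit, qa_pass, sync_call

Conditions: its start is no later than interview's start (X.start <= t=337) AND its end is no earlier than soundcheck's start (X.end >= t=280) AND its end is strictly before triage's start (X.end < t=549).
audit: start t=123 <= t=337? ✓; end t=347 >= t=280? ✓; end t=347 < t=549? ✓ → yes.
deploy: start t=790 <= t=337? ✗; end t=791 >= t=280? ✓; end t=791 < t=549? ✗ → no.
ingest: start t=517 <= t=337? ✗; end t=769 >= t=280? ✓; end t=769 < t=549? ✗ → no.
planning: start t=748 <= t=337? ✗; end t=805 >= t=280? ✓; end t=805 < t=549? ✗ → no.
qa_pass: start t=110 <= t=337? ✓; end t=466 >= t=280? ✓; end t=466 < t=549? ✓ → yes.
snapshot: start t=16 <= t=337? ✓; end t=141 >= t=280? ✗; end t=141 < t=549? ✓ → no.
sync_call: start t=74 <= t=337? ✓; end t=286 >= t=280? ✓; end t=286 < t=549? ✓ → yes.
Result: audit, qa_pass, sync_call.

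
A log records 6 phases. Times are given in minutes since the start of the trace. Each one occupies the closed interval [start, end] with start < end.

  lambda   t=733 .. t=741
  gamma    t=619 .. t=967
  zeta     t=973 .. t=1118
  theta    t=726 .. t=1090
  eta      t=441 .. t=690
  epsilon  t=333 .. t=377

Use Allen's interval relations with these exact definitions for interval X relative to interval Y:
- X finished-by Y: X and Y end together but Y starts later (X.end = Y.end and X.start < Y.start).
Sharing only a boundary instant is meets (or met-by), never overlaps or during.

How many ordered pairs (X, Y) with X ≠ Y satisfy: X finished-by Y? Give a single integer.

0

Checking all 30 ordered pairs for relation 'finished-by'; matching pairs in alphabetical order:
No pair satisfies it.
Count: 0.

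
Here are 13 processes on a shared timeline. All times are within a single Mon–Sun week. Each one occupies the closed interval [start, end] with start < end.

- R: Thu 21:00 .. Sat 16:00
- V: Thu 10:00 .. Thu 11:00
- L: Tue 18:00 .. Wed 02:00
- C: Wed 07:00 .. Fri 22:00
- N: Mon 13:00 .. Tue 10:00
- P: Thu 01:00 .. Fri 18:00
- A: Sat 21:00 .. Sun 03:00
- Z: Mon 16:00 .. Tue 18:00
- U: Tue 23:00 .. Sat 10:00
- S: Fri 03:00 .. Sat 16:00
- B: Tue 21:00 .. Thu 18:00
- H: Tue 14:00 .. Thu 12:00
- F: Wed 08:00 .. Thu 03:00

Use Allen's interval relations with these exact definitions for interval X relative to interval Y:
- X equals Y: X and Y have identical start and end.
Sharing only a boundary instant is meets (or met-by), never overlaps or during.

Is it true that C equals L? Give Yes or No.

No

C = [Wed 07:00, Fri 22:00], L = [Tue 18:00, Wed 02:00].
Actual relation of C to L: after.
Asked whether 'equals' holds → No.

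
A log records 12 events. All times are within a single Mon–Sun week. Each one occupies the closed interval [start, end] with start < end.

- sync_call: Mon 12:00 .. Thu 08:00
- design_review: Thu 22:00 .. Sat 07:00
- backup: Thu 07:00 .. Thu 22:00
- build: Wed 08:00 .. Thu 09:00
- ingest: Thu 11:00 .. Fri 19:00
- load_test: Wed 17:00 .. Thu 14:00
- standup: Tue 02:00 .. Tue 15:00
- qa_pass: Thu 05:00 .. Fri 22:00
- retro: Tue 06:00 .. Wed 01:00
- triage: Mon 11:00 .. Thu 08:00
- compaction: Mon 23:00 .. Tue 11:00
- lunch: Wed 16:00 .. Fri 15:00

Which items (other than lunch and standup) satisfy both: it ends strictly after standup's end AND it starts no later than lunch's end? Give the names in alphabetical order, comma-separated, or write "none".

Conditions: its end is strictly after standup's end (X.end > Tue 15:00) AND its start is no later than lunch's end (X.start <= Fri 15:00).
backup: end Thu 22:00 > Tue 15:00? ✓; start Thu 07:00 <= Fri 15:00? ✓ → yes.
build: end Thu 09:00 > Tue 15:00? ✓; start Wed 08:00 <= Fri 15:00? ✓ → yes.
compaction: end Tue 11:00 > Tue 15:00? ✗; start Mon 23:00 <= Fri 15:00? ✓ → no.
design_review: end Sat 07:00 > Tue 15:00? ✓; start Thu 22:00 <= Fri 15:00? ✓ → yes.
ingest: end Fri 19:00 > Tue 15:00? ✓; start Thu 11:00 <= Fri 15:00? ✓ → yes.
load_test: end Thu 14:00 > Tue 15:00? ✓; start Wed 17:00 <= Fri 15:00? ✓ → yes.
qa_pass: end Fri 22:00 > Tue 15:00? ✓; start Thu 05:00 <= Fri 15:00? ✓ → yes.
retro: end Wed 01:00 > Tue 15:00? ✓; start Tue 06:00 <= Fri 15:00? ✓ → yes.
sync_call: end Thu 08:00 > Tue 15:00? ✓; start Mon 12:00 <= Fri 15:00? ✓ → yes.
triage: end Thu 08:00 > Tue 15:00? ✓; start Mon 11:00 <= Fri 15:00? ✓ → yes.
Result: backup, build, design_review, ingest, load_test, qa_pass, retro, sync_call, triage.

backup, build, design_review, ingest, load_test, qa_pass, retro, sync_call, triage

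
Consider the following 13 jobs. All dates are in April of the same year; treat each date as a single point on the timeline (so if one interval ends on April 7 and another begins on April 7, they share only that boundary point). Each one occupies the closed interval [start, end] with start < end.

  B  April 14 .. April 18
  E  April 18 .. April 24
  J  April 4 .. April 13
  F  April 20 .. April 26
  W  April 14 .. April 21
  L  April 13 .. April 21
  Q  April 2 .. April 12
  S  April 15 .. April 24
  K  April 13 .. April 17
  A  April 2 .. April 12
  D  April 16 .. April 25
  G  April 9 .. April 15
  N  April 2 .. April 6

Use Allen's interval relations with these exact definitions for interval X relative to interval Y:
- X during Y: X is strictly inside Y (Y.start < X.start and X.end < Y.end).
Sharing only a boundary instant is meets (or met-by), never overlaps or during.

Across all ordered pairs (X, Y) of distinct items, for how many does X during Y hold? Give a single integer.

2

Checking all 156 ordered pairs for relation 'during'; matching pairs in alphabetical order:
(B, L): B during L ✓
(E, D): E during D ✓
Count: 2.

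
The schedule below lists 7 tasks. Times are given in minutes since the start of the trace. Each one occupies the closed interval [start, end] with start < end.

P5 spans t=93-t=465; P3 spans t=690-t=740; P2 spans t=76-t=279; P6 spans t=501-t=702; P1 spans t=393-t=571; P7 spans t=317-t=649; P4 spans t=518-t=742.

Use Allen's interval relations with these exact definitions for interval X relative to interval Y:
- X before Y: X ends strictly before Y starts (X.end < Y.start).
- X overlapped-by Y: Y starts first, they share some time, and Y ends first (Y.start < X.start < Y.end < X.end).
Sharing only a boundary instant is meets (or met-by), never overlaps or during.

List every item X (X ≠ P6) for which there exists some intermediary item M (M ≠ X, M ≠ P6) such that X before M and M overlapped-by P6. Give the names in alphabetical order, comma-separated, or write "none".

Target P6 = [t=501, t=702].
Intermediaries M with M overlapped-by P6: P3, P4.
Via P3 — items with X before P3: P1, P2, P5, P7.
Via P4 — items with X before P4: P2, P5.
Union: P1, P2, P5, P7.

P1, P2, P5, P7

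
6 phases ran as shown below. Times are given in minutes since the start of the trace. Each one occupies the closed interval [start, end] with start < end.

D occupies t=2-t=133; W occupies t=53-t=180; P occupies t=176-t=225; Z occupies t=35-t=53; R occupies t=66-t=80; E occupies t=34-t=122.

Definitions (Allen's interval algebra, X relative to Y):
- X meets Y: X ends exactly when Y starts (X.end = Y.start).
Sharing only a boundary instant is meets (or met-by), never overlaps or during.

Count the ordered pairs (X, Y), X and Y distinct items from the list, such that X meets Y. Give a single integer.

1

Checking all 30 ordered pairs for relation 'meets'; matching pairs in alphabetical order:
(Z, W): Z meets W ✓
Count: 1.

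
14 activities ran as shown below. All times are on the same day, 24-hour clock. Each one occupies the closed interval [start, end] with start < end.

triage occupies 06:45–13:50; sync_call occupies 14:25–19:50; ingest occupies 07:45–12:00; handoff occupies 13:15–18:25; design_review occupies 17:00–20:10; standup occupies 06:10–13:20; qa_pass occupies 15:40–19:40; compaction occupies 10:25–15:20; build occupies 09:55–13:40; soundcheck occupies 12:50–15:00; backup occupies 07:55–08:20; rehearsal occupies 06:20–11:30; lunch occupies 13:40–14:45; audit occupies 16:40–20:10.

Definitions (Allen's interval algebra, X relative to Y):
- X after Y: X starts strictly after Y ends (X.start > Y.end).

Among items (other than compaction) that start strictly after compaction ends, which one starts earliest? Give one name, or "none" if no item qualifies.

qa_pass

Target compaction = [10:25, 15:20].
audit [16:40, 20:10] → after → candidate.
backup [07:55, 08:20] → before → excluded.
build [09:55, 13:40] → overlaps → excluded.
design_review [17:00, 20:10] → after → candidate.
handoff [13:15, 18:25] → overlapped-by → excluded.
ingest [07:45, 12:00] → overlaps → excluded.
lunch [13:40, 14:45] → during → excluded.
qa_pass [15:40, 19:40] → after → candidate.
rehearsal [06:20, 11:30] → overlaps → excluded.
soundcheck [12:50, 15:00] → during → excluded.
standup [06:10, 13:20] → overlaps → excluded.
sync_call [14:25, 19:50] → overlapped-by → excluded.
triage [06:45, 13:50] → overlaps → excluded.
Among candidates, earliest start is 15:40 → qa_pass.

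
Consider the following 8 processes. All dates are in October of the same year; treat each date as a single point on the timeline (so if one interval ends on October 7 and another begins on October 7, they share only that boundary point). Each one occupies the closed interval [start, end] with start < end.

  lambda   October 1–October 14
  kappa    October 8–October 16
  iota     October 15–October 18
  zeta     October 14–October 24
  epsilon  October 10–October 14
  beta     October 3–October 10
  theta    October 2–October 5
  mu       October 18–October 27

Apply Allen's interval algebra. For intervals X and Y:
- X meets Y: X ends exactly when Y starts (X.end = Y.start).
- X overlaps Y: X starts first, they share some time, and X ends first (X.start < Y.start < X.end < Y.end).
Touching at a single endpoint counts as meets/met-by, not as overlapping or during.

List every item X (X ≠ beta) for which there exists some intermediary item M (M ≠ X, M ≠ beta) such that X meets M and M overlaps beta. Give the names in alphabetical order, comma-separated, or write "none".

none

Target beta = [October 3, October 10].
Intermediaries M with M overlaps beta: theta.
Via theta — items with X meets theta: none.
Union: none.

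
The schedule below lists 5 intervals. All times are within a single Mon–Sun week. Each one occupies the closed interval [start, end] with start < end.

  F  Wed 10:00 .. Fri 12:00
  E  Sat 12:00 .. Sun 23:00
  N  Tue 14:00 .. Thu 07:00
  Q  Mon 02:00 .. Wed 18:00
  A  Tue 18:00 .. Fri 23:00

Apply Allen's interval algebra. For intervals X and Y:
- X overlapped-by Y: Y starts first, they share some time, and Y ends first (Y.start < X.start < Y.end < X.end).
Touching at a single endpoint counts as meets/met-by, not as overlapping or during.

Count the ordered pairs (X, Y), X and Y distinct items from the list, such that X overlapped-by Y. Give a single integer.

Checking all 20 ordered pairs for relation 'overlapped-by'; matching pairs in alphabetical order:
(A, N): A overlapped-by N ✓
(A, Q): A overlapped-by Q ✓
(F, N): F overlapped-by N ✓
(F, Q): F overlapped-by Q ✓
(N, Q): N overlapped-by Q ✓
Count: 5.

5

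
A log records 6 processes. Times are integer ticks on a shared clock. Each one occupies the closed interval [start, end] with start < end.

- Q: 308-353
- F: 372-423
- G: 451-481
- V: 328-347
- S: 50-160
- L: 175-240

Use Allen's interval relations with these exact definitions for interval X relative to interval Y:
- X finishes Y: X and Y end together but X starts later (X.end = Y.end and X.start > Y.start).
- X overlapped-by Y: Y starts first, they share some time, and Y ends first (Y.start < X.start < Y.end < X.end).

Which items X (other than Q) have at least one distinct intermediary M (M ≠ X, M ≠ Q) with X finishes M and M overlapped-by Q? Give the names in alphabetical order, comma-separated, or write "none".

Target Q = [308, 353].
Intermediaries M with M overlapped-by Q: none.
Union: none.

none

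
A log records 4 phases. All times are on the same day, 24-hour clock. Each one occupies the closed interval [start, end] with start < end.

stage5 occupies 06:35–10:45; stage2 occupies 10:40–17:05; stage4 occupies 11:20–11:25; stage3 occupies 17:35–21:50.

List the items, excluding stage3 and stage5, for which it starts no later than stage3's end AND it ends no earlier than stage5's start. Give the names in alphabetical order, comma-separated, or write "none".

stage2, stage4

Conditions: its start is no later than stage3's end (X.start <= 21:50) AND its end is no earlier than stage5's start (X.end >= 06:35).
stage2: start 10:40 <= 21:50? ✓; end 17:05 >= 06:35? ✓ → yes.
stage4: start 11:20 <= 21:50? ✓; end 11:25 >= 06:35? ✓ → yes.
Result: stage2, stage4.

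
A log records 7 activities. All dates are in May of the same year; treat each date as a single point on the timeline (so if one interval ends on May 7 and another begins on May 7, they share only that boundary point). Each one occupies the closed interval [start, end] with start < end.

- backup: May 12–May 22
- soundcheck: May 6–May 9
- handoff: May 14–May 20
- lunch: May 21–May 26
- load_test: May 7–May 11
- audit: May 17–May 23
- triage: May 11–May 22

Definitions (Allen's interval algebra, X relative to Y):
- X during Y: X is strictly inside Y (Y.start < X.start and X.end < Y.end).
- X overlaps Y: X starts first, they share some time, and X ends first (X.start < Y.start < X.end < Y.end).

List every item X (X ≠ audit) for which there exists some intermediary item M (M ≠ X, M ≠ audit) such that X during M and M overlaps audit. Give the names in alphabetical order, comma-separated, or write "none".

handoff

Target audit = [May 17, May 23].
Intermediaries M with M overlaps audit: backup, handoff, triage.
Via backup — items with X during backup: handoff.
Via handoff — items with X during handoff: none.
Via triage — items with X during triage: handoff.
Union: handoff.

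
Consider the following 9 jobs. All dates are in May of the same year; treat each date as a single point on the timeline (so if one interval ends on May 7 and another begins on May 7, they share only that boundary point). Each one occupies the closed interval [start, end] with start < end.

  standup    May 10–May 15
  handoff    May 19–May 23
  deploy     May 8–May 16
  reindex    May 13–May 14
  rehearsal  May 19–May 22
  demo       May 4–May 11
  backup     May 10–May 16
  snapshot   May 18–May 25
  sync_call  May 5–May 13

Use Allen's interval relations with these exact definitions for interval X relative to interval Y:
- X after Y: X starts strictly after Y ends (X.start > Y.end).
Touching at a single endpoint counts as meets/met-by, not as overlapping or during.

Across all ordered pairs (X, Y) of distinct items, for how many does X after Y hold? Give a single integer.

19

Checking all 72 ordered pairs for relation 'after'; matching pairs in alphabetical order:
(handoff, backup): handoff after backup ✓
(handoff, demo): handoff after demo ✓
(handoff, deploy): handoff after deploy ✓
(handoff, reindex): handoff after reindex ✓
(handoff, standup): handoff after standup ✓
(handoff, sync_call): handoff after sync_call ✓
(rehearsal, backup): rehearsal after backup ✓
(rehearsal, demo): rehearsal after demo ✓
(rehearsal, deploy): rehearsal after deploy ✓
(rehearsal, reindex): rehearsal after reindex ✓
(rehearsal, standup): rehearsal after standup ✓
(rehearsal, sync_call): rehearsal after sync_call ✓
(reindex, demo): reindex after demo ✓
(snapshot, backup): snapshot after backup ✓
(snapshot, demo): snapshot after demo ✓
(snapshot, deploy): snapshot after deploy ✓
(snapshot, reindex): snapshot after reindex ✓
(snapshot, standup): snapshot after standup ✓
(snapshot, sync_call): snapshot after sync_call ✓
Count: 19.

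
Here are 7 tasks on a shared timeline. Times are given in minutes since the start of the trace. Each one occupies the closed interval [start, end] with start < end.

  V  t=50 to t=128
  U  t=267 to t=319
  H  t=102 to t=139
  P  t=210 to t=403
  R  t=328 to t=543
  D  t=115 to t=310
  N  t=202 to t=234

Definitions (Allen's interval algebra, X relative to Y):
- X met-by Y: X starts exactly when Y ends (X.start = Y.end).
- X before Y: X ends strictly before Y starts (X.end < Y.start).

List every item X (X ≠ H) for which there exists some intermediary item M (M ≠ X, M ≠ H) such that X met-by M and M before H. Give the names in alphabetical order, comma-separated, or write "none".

Target H = [t=102, t=139].
Intermediaries M with M before H: none.
Union: none.

none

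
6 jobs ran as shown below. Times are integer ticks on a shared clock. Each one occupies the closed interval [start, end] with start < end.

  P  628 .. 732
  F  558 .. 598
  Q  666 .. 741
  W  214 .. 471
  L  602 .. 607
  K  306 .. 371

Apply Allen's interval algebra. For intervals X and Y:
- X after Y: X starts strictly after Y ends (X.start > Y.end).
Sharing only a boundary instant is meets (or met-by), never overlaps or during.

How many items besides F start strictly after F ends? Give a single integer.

Target F = [558, 598].
K [306, 371] → before → no.
L [602, 607] → after → counts.
P [628, 732] → after → counts.
Q [666, 741] → after → counts.
W [214, 471] → before → no.
Total: 3.

3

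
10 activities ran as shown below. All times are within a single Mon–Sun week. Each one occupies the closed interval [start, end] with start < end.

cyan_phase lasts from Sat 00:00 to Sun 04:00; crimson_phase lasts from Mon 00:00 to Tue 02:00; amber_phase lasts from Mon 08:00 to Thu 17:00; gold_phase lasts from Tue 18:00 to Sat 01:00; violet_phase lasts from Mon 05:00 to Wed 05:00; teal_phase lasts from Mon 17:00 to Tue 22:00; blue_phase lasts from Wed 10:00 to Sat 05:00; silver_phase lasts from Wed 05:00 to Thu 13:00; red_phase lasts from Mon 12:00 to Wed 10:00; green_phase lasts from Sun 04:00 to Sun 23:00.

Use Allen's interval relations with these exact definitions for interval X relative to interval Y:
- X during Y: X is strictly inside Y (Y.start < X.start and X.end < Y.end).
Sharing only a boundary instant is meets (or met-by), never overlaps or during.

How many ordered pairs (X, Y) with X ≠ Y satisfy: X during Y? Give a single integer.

Checking all 90 ordered pairs for relation 'during'; matching pairs in alphabetical order:
(red_phase, amber_phase): red_phase during amber_phase ✓
(silver_phase, amber_phase): silver_phase during amber_phase ✓
(silver_phase, gold_phase): silver_phase during gold_phase ✓
(teal_phase, amber_phase): teal_phase during amber_phase ✓
(teal_phase, red_phase): teal_phase during red_phase ✓
(teal_phase, violet_phase): teal_phase during violet_phase ✓
Count: 6.

6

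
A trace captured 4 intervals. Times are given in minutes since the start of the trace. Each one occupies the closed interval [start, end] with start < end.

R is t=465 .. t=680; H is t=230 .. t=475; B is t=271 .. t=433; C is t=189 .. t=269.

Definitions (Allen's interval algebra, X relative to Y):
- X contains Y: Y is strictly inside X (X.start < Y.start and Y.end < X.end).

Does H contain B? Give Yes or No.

Yes

H = [t=230, t=475], B = [t=271, t=433].
Actual relation of H to B: contains.
Asked whether 'contains' holds → Yes.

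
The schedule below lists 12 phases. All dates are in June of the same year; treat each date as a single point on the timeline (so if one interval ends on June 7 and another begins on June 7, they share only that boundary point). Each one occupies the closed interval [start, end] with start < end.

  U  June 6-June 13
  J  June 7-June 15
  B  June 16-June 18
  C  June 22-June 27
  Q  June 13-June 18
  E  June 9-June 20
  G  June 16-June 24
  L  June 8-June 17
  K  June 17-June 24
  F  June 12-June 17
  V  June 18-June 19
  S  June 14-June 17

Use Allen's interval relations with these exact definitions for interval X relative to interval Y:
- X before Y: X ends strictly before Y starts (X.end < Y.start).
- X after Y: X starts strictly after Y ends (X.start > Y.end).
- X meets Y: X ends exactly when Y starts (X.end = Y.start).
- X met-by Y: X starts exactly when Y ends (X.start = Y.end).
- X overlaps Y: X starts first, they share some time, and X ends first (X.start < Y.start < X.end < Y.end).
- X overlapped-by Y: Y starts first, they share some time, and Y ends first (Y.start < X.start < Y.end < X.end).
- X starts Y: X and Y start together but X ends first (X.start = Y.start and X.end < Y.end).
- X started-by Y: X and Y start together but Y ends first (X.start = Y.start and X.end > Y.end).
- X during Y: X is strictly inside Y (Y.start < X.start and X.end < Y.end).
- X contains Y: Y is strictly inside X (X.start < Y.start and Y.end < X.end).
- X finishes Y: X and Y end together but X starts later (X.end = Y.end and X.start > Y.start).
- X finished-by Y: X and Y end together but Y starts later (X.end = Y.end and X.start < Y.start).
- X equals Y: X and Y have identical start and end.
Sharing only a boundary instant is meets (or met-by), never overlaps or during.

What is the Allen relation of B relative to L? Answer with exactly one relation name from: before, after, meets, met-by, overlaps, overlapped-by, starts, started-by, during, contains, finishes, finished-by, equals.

B = [June 16, June 18]; L = [June 8, June 17].
Compare endpoints: B.start > L.start, B.start < L.end, B.end > L.start, B.end > L.end.
That pattern is 'overlapped-by'.

overlapped-by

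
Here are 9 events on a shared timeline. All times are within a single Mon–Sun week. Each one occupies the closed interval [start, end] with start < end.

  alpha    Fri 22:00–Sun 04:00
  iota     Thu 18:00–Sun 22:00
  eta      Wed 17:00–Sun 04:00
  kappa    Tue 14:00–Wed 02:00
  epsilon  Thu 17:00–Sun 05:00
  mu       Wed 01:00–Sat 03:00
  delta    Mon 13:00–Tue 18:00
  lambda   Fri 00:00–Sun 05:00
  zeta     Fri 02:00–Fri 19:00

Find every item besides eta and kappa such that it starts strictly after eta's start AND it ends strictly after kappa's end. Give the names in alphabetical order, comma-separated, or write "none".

alpha, epsilon, iota, lambda, zeta

Conditions: its start is strictly after eta's start (X.start > Wed 17:00) AND its end is strictly after kappa's end (X.end > Wed 02:00).
alpha: start Fri 22:00 > Wed 17:00? ✓; end Sun 04:00 > Wed 02:00? ✓ → yes.
delta: start Mon 13:00 > Wed 17:00? ✗; end Tue 18:00 > Wed 02:00? ✗ → no.
epsilon: start Thu 17:00 > Wed 17:00? ✓; end Sun 05:00 > Wed 02:00? ✓ → yes.
iota: start Thu 18:00 > Wed 17:00? ✓; end Sun 22:00 > Wed 02:00? ✓ → yes.
lambda: start Fri 00:00 > Wed 17:00? ✓; end Sun 05:00 > Wed 02:00? ✓ → yes.
mu: start Wed 01:00 > Wed 17:00? ✗; end Sat 03:00 > Wed 02:00? ✓ → no.
zeta: start Fri 02:00 > Wed 17:00? ✓; end Fri 19:00 > Wed 02:00? ✓ → yes.
Result: alpha, epsilon, iota, lambda, zeta.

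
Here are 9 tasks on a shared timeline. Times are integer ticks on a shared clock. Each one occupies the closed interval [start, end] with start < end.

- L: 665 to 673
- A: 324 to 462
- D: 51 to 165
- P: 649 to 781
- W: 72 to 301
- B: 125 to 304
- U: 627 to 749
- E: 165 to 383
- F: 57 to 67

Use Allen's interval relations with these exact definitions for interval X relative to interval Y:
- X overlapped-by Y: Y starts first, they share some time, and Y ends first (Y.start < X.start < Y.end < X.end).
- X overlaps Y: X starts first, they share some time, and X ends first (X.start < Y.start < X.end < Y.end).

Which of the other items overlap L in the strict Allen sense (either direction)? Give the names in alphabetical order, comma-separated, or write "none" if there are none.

Target L = [665, 673].
A [324, 462] → before → no.
B [125, 304] → before → no.
D [51, 165] → before → no.
E [165, 383] → before → no.
F [57, 67] → before → no.
P [649, 781] → contains → no.
U [627, 749] → contains → no.
W [72, 301] → before → no.
Result: none.

none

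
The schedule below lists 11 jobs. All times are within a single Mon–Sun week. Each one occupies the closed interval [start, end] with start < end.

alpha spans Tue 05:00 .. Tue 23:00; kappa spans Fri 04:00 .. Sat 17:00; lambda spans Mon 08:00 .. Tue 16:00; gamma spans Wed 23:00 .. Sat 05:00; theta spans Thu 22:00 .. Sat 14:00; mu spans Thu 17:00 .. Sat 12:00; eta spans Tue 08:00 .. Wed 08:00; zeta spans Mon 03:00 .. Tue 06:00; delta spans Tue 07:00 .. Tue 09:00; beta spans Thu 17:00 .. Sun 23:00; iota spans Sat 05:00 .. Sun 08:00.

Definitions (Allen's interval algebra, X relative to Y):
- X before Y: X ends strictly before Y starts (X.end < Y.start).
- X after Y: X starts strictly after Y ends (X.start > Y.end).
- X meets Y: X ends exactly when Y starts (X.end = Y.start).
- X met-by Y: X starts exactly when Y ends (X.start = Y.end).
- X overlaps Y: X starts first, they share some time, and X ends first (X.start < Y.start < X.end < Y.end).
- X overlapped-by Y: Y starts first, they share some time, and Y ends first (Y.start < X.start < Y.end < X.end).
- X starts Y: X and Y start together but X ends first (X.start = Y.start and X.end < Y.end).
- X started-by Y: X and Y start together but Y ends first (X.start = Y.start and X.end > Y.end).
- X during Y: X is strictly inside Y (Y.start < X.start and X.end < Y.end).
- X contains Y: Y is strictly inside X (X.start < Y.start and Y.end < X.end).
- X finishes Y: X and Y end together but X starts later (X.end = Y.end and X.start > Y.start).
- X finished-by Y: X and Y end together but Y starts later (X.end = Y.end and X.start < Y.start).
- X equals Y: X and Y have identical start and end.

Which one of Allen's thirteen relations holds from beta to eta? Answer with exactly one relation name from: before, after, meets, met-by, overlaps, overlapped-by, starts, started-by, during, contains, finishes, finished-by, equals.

after

beta = [Thu 17:00, Sun 23:00]; eta = [Tue 08:00, Wed 08:00].
Compare endpoints: beta.start > eta.start, beta.start > eta.end, beta.end > eta.start, beta.end > eta.end.
That pattern is 'after'.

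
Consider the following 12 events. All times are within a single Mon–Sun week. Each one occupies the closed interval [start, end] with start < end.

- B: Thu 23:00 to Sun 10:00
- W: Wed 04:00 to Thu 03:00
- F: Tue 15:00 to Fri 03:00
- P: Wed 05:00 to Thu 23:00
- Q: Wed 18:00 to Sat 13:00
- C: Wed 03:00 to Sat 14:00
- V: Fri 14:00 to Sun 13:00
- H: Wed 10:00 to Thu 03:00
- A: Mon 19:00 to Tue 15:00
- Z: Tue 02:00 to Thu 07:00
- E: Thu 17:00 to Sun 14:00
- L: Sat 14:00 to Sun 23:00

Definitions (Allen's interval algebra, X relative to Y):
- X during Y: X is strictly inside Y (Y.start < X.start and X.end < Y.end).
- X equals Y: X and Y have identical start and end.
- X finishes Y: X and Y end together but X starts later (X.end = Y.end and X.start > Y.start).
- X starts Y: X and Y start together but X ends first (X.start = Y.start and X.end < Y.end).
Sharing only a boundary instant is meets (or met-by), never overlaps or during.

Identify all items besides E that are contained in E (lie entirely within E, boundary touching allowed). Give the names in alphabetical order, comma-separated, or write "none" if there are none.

B, V

Target E = [Thu 17:00, Sun 14:00].
A [Mon 19:00, Tue 15:00] → before → no.
B [Thu 23:00, Sun 10:00] → during → yes.
C [Wed 03:00, Sat 14:00] → overlaps → no.
F [Tue 15:00, Fri 03:00] → overlaps → no.
H [Wed 10:00, Thu 03:00] → before → no.
L [Sat 14:00, Sun 23:00] → overlapped-by → no.
P [Wed 05:00, Thu 23:00] → overlaps → no.
Q [Wed 18:00, Sat 13:00] → overlaps → no.
V [Fri 14:00, Sun 13:00] → during → yes.
W [Wed 04:00, Thu 03:00] → before → no.
Z [Tue 02:00, Thu 07:00] → before → no.
Result: B, V.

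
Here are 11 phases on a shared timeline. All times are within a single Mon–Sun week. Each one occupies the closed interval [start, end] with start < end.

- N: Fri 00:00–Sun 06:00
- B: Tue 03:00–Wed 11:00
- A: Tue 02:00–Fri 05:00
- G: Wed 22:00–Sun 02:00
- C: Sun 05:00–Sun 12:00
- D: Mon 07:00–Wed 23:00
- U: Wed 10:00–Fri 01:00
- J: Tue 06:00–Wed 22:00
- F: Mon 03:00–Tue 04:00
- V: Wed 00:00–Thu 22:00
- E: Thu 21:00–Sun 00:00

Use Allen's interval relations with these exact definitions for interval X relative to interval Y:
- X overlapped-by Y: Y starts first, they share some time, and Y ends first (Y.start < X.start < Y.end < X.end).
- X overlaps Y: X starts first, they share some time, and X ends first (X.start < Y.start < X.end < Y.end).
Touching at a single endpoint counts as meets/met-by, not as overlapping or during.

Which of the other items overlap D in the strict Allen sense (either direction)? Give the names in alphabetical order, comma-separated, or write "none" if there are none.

A, F, G, U, V

Target D = [Mon 07:00, Wed 23:00].
A [Tue 02:00, Fri 05:00] → overlapped-by → yes.
B [Tue 03:00, Wed 11:00] → during → no.
C [Sun 05:00, Sun 12:00] → after → no.
E [Thu 21:00, Sun 00:00] → after → no.
F [Mon 03:00, Tue 04:00] → overlaps → yes.
G [Wed 22:00, Sun 02:00] → overlapped-by → yes.
J [Tue 06:00, Wed 22:00] → during → no.
N [Fri 00:00, Sun 06:00] → after → no.
U [Wed 10:00, Fri 01:00] → overlapped-by → yes.
V [Wed 00:00, Thu 22:00] → overlapped-by → yes.
Result: A, F, G, U, V.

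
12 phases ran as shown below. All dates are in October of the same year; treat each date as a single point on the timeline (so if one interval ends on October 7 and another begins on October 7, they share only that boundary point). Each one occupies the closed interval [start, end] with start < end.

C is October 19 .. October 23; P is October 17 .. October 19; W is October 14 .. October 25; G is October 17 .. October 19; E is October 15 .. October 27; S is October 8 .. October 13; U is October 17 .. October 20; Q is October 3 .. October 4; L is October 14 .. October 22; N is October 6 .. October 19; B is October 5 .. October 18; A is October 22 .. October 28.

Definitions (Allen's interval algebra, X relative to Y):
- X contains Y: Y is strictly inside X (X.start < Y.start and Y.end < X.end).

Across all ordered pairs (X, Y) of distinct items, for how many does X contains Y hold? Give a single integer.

Checking all 132 ordered pairs for relation 'contains'; matching pairs in alphabetical order:
(B, S): B contains S ✓
(E, C): E contains C ✓
(E, G): E contains G ✓
(E, P): E contains P ✓
(E, U): E contains U ✓
(L, G): L contains G ✓
(L, P): L contains P ✓
(L, U): L contains U ✓
(N, S): N contains S ✓
(W, C): W contains C ✓
(W, G): W contains G ✓
(W, P): W contains P ✓
(W, U): W contains U ✓
Count: 13.

13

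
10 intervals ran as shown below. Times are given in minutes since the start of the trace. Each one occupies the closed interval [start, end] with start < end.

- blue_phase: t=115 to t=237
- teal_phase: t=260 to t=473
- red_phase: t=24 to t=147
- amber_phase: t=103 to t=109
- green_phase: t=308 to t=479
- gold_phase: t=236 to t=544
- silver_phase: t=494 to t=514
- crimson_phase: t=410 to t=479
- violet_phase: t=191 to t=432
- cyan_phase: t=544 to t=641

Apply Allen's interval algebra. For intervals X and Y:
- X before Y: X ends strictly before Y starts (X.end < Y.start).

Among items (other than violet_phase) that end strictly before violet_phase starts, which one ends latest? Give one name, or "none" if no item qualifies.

red_phase

Target violet_phase = [t=191, t=432].
amber_phase [t=103, t=109] → before → candidate.
blue_phase [t=115, t=237] → overlaps → excluded.
crimson_phase [t=410, t=479] → overlapped-by → excluded.
cyan_phase [t=544, t=641] → after → excluded.
gold_phase [t=236, t=544] → overlapped-by → excluded.
green_phase [t=308, t=479] → overlapped-by → excluded.
red_phase [t=24, t=147] → before → candidate.
silver_phase [t=494, t=514] → after → excluded.
teal_phase [t=260, t=473] → overlapped-by → excluded.
Among candidates, latest end is t=147 → red_phase.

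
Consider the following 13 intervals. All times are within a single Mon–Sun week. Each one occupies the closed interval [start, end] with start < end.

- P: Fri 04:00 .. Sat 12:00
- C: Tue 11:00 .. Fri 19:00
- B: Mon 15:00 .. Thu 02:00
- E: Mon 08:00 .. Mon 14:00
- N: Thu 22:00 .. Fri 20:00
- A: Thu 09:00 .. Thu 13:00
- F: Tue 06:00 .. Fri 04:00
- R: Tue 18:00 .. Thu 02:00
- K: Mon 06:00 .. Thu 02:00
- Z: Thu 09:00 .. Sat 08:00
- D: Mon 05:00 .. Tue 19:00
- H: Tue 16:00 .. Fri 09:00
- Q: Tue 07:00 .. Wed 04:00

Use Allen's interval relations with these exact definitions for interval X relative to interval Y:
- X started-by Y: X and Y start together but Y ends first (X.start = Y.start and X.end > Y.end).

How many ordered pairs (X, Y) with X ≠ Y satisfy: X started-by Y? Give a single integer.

Checking all 156 ordered pairs for relation 'started-by'; matching pairs in alphabetical order:
(Z, A): Z started-by A ✓
Count: 1.

1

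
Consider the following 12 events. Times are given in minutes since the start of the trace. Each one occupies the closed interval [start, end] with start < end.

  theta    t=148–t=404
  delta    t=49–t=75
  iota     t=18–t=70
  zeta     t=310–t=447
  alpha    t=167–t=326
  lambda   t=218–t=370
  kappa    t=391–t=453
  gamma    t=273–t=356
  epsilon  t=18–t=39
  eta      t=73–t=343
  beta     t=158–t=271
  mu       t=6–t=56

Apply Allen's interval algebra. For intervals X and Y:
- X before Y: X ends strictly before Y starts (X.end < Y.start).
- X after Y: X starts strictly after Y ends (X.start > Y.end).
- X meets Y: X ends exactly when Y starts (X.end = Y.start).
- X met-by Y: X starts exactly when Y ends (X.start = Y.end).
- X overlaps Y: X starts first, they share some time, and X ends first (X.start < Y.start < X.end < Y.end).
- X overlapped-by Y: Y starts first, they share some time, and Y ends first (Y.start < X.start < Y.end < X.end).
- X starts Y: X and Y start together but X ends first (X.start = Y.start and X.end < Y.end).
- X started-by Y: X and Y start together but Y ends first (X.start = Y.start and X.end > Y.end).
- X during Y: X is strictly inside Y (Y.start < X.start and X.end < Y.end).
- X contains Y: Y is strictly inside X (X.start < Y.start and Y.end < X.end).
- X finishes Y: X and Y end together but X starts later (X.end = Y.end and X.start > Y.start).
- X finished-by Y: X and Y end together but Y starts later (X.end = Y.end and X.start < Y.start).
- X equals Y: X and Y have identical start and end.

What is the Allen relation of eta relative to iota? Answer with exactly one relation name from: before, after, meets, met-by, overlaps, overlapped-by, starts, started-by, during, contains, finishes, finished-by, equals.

after

eta = [t=73, t=343]; iota = [t=18, t=70].
Compare endpoints: eta.start > iota.start, eta.start > iota.end, eta.end > iota.start, eta.end > iota.end.
That pattern is 'after'.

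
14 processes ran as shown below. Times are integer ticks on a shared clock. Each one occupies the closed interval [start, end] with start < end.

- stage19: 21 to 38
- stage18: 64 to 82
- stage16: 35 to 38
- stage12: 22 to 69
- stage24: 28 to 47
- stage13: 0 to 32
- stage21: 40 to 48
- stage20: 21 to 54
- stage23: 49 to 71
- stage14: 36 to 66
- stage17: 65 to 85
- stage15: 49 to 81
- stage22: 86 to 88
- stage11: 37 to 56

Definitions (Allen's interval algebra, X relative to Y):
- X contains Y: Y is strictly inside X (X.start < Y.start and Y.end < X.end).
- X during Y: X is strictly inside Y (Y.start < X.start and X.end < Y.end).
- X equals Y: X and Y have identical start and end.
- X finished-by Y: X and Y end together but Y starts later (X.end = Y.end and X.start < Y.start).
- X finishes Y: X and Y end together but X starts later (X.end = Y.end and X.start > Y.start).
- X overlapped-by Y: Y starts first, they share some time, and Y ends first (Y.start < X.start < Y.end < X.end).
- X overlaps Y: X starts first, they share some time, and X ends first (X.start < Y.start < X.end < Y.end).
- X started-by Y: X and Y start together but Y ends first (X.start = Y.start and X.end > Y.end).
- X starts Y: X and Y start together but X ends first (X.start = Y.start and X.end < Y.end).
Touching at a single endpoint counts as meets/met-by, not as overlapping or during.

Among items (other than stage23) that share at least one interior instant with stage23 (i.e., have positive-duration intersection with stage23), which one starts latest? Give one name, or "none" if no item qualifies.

Target stage23 = [49, 71].
stage11 [37, 56] → overlaps → candidate.
stage12 [22, 69] → overlaps → candidate.
stage13 [0, 32] → before → excluded.
stage14 [36, 66] → overlaps → candidate.
stage15 [49, 81] → started-by → candidate.
stage16 [35, 38] → before → excluded.
stage17 [65, 85] → overlapped-by → candidate.
stage18 [64, 82] → overlapped-by → candidate.
stage19 [21, 38] → before → excluded.
stage20 [21, 54] → overlaps → candidate.
stage21 [40, 48] → before → excluded.
stage22 [86, 88] → after → excluded.
stage24 [28, 47] → before → excluded.
Among candidates, latest start is 65 → stage17.

stage17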